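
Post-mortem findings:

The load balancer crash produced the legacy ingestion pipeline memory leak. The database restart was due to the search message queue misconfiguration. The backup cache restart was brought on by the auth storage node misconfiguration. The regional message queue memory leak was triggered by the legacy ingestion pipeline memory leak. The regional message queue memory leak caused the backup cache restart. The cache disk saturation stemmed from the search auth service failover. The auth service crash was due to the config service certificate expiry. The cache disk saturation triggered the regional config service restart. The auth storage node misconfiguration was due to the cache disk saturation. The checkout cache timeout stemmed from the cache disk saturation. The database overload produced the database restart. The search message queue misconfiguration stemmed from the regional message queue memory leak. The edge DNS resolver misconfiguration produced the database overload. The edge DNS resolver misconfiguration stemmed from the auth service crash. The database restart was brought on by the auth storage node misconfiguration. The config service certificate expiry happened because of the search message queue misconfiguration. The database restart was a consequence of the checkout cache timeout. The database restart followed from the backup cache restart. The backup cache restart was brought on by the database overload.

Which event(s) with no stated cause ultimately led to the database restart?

the load balancer crash, the search auth service failover

Tracing upstream from the database restart: the database restart ← the search message queue misconfiguration ← the regional message queue memory leak ← the legacy ingestion pipeline memory leak ← the load balancer crash.
A separate upstream branch: the database restart ← the auth storage node misconfiguration ← the cache disk saturation ← the search auth service failover.
Each of those chain origins has no stated cause.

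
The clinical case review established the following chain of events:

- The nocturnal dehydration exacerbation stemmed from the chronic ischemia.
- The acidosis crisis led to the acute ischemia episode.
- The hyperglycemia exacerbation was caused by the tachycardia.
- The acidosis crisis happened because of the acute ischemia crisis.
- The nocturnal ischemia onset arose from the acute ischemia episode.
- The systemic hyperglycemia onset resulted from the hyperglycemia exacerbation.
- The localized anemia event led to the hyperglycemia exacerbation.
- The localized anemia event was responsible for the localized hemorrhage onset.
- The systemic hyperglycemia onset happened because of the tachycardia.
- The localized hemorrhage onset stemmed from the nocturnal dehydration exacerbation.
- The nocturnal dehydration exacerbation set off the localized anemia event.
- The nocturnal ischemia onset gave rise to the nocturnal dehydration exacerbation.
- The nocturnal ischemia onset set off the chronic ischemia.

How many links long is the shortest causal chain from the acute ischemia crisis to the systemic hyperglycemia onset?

Shortest chain: the acute ischemia crisis → the acidosis crisis → the acute ischemia episode → the nocturnal ischemia onset → the nocturnal dehydration exacerbation → the localized anemia event → the hyperglycemia exacerbation → the systemic hyperglycemia onset.

7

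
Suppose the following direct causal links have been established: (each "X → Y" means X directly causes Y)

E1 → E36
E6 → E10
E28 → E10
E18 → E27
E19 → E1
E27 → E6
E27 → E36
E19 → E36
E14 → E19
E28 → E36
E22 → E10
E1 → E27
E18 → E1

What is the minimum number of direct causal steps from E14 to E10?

5

Shortest chain: E14 → E19 → E1 → E27 → E6 → E10.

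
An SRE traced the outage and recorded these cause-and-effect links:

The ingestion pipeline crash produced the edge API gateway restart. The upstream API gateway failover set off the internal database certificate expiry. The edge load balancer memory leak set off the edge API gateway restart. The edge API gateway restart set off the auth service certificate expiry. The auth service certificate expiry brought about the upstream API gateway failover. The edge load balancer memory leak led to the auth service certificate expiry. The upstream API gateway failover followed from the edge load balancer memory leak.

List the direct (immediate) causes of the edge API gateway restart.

the edge load balancer memory leak, the ingestion pipeline crash → the edge API gateway restart with nothing further upstream stated.

the edge load balancer memory leak, the ingestion pipeline crash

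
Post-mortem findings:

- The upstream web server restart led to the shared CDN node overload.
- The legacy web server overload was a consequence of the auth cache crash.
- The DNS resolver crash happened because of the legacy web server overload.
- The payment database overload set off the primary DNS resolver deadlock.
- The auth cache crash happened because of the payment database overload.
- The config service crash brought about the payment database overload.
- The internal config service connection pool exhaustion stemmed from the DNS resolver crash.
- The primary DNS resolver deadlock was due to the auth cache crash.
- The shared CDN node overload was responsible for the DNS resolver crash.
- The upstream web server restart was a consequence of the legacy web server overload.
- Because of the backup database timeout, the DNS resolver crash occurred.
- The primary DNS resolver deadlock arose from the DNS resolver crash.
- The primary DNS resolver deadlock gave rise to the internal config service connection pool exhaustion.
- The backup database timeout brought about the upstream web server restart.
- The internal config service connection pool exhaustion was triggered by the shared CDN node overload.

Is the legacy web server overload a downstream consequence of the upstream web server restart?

No

The upstream web server restart leads to the shared CDN node overload, the DNS resolver crash, the primary DNS resolver deadlock, the internal config service connection pool exhaustion; the legacy web server overload is not among them.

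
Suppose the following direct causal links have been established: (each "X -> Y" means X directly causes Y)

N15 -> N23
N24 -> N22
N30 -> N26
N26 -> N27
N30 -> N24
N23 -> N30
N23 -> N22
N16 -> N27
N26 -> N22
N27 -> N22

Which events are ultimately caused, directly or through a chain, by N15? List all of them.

Direct effects: N23.
2 steps out: N30, N22.
3 steps out: N24, N26.
4 steps out: N27.
Not reachable from it: N16.

N22, N23, N24, N26, N27, N30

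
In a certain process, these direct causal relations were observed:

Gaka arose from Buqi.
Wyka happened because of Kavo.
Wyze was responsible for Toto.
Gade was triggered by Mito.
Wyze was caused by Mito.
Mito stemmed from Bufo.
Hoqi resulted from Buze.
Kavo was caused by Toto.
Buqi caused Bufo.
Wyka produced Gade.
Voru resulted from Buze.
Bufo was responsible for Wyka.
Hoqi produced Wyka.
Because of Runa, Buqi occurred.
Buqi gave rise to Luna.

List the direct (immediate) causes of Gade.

Upstream contributors include Runa, Buze, Buqi, Bufo, Wyze, Toto, Kavo, Hoqi, but only Mito, Wyka feed directly into Gade.

Mito, Wyka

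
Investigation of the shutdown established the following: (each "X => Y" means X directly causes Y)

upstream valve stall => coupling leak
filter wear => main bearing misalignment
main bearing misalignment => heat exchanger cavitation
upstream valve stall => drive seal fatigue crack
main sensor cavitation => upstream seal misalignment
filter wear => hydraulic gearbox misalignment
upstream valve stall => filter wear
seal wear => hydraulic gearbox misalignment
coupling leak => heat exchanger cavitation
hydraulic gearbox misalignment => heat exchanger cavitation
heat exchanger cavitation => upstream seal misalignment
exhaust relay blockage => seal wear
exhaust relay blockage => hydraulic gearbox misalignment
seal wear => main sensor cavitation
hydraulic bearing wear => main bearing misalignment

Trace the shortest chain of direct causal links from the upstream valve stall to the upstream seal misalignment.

the upstream valve stall → the coupling leak → the heat exchanger cavitation → the upstream seal misalignment

the upstream valve stall → the coupling leak
the coupling leak → the heat exchanger cavitation
the heat exchanger cavitation → the upstream seal misalignment
Length: 3 steps.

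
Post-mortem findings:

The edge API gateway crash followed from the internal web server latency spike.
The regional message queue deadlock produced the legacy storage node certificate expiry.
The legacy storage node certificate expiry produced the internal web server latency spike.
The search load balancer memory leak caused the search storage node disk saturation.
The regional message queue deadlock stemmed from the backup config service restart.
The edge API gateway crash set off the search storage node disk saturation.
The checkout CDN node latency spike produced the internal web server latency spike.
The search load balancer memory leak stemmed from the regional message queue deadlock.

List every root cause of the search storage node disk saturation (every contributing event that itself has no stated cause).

the backup config service restart, the checkout CDN node latency spike

Tracing upstream from the search storage node disk saturation: the search storage node disk saturation ← the search load balancer memory leak ← the regional message queue deadlock ← the backup config service restart.
A separate upstream branch: the search storage node disk saturation ← the edge API gateway crash ← the internal web server latency spike ← the checkout CDN node latency spike.
Each of those chain origins has no stated cause.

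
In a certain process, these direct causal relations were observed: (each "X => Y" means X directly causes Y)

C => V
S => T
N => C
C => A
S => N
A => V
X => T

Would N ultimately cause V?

There is a causal chain: N → C → V.

Yes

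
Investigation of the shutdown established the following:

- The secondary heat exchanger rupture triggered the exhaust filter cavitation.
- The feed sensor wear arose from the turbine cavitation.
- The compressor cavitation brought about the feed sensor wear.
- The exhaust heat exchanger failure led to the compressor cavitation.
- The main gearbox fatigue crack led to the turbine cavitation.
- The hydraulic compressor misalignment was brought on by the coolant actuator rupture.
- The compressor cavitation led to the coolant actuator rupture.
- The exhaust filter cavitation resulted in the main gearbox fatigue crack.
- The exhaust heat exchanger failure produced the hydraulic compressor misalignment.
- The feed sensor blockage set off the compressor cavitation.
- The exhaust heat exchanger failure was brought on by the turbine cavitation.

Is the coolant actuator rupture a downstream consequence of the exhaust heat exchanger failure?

Yes

There is a causal chain: the exhaust heat exchanger failure → the compressor cavitation → the coolant actuator rupture.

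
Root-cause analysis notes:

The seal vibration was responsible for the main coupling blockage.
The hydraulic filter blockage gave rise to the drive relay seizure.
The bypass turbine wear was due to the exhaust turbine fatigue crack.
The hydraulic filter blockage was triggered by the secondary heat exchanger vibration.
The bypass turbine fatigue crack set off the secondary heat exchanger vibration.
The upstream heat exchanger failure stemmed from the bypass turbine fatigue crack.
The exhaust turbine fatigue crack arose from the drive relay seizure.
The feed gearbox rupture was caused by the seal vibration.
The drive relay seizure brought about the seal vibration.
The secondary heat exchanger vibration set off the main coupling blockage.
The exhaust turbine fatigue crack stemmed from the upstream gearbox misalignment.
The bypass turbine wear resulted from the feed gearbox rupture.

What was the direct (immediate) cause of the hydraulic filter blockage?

the secondary heat exchanger vibration

Upstream contributors include the bypass turbine fatigue crack, but only the secondary heat exchanger vibration feeds directly into the hydraulic filter blockage.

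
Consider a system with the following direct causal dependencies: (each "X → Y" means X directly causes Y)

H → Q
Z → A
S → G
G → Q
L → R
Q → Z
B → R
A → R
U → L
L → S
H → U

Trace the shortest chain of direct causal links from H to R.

H → U → L → R

H → U
U → L
L → R
Length: 3 steps.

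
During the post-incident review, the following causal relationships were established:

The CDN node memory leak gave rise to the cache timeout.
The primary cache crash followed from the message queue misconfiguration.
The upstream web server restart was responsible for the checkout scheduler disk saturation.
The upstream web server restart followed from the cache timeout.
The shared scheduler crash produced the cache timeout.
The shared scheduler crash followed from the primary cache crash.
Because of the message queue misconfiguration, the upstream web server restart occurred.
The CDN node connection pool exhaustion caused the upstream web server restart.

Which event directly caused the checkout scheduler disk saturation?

Upstream contributors include the message queue misconfiguration, the CDN node memory leak, the primary cache crash, the shared scheduler crash, the cache timeout, the CDN node connection pool exhaustion, but only the upstream web server restart feeds directly into the checkout scheduler disk saturation.

the upstream web server restart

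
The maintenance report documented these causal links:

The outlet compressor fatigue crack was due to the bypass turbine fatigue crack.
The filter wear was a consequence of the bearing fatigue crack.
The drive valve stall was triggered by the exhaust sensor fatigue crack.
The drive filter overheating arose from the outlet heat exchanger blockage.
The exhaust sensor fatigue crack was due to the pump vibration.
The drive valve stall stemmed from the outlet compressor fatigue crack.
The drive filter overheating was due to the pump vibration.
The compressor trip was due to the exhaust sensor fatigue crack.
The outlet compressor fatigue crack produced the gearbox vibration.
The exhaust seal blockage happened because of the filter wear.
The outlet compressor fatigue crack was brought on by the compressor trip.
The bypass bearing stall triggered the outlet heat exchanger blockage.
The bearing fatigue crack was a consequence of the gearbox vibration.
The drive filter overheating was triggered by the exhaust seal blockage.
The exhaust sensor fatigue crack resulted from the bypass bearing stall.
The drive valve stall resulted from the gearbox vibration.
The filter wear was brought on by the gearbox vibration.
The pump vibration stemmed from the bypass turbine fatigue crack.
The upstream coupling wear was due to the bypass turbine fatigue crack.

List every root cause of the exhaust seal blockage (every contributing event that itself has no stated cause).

Tracing upstream from the exhaust seal blockage: the exhaust seal blockage ← the filter wear ← the gearbox vibration ← the outlet compressor fatigue crack ← the bypass turbine fatigue crack.
A separate upstream branch: the exhaust seal blockage ← the filter wear ← the gearbox vibration ← the outlet compressor fatigue crack ← the compressor trip ← the exhaust sensor fatigue crack ← the bypass bearing stall.
Each of those chain origins has no stated cause.

the bypass bearing stall, the bypass turbine fatigue crack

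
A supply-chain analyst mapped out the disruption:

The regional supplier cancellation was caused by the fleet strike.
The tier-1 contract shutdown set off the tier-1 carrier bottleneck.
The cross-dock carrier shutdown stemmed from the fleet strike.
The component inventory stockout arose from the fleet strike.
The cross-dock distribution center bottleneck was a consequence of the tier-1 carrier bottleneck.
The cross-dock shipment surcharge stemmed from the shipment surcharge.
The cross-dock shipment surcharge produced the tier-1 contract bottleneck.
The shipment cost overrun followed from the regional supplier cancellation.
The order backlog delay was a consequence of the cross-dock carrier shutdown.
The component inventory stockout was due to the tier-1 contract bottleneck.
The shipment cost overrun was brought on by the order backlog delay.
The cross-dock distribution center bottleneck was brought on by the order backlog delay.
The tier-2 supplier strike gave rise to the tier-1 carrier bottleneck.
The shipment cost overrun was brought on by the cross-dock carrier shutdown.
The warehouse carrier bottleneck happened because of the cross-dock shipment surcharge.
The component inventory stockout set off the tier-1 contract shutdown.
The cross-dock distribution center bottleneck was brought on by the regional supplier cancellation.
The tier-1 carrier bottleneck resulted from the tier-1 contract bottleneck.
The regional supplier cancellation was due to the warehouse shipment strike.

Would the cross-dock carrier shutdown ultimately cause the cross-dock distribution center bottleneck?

There is a causal chain: the cross-dock carrier shutdown → the order backlog delay → the cross-dock distribution center bottleneck.

Yes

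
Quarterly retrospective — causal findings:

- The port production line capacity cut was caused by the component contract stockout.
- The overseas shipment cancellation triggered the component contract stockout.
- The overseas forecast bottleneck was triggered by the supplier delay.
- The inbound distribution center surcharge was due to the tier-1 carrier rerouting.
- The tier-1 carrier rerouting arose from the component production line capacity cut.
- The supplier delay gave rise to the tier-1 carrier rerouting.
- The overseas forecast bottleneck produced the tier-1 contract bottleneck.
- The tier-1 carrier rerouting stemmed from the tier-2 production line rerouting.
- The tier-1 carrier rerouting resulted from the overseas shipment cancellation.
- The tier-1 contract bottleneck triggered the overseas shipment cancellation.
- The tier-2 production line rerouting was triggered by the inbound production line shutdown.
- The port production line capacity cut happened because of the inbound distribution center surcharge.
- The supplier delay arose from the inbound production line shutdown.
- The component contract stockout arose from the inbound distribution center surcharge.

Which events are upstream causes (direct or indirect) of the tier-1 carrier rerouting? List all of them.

the component production line capacity cut, the inbound production line shutdown, the overseas forecast bottleneck, the overseas shipment cancellation, the supplier delay, the tier-1 contract bottleneck, the tier-2 production line rerouting

Immediate causes of the tier-1 carrier rerouting: the tier-2 production line rerouting, the supplier delay, the overseas shipment cancellation, the component production line capacity cut.
Further upstream: the inbound production line shutdown, the overseas forecast bottleneck, the tier-1 contract bottleneck.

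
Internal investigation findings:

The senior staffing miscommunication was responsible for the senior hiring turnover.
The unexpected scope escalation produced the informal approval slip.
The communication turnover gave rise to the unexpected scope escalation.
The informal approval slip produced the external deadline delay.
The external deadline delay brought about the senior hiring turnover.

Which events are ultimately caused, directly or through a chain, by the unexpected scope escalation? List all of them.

Direct effects: the informal approval slip.
2 steps out: the external deadline delay.
3 steps out: the senior hiring turnover.
Not reachable from it: the communication turnover, the senior staffing miscommunication.

the external deadline delay, the informal approval slip, the senior hiring turnover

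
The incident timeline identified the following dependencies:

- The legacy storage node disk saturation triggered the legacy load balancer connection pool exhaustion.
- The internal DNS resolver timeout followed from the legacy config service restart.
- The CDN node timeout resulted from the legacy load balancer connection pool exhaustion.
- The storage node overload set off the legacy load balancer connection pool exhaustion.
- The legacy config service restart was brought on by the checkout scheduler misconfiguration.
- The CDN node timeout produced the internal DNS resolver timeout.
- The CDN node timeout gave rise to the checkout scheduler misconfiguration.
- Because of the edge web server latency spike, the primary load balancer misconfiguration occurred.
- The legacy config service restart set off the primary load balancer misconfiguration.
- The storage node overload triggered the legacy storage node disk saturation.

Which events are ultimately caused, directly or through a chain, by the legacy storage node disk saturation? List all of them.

Direct effects: the legacy load balancer connection pool exhaustion.
2 steps out: the CDN node timeout.
3 steps out: the checkout scheduler misconfiguration, the internal DNS resolver timeout.
4 steps out: the legacy config service restart.
5 steps out: the primary load balancer misconfiguration.
Not reachable from it: the storage node overload, the edge web server latency spike.

the CDN node timeout, the checkout scheduler misconfiguration, the internal DNS resolver timeout, the legacy config service restart, the legacy load balancer connection pool exhaustion, the primary load balancer misconfiguration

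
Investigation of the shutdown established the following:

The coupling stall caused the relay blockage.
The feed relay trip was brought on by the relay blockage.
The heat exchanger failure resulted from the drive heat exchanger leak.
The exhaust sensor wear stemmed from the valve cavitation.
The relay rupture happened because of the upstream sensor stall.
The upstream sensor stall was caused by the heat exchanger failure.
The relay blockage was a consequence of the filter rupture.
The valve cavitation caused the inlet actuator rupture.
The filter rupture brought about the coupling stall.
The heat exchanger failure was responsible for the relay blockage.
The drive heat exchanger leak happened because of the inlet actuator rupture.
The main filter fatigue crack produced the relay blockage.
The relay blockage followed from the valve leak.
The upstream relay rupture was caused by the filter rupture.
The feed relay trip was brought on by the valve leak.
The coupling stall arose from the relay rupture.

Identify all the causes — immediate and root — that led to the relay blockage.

the coupling stall, the drive heat exchanger leak, the filter rupture, the heat exchanger failure, the inlet actuator rupture, the main filter fatigue crack, the relay rupture, the upstream sensor stall, the valve cavitation, the valve leak

Immediate causes of the relay blockage: the filter rupture, the heat exchanger failure, the coupling stall, the main filter fatigue crack, the valve leak.
Further upstream: the valve cavitation, the inlet actuator rupture, the drive heat exchanger leak, the upstream sensor stall, the relay rupture.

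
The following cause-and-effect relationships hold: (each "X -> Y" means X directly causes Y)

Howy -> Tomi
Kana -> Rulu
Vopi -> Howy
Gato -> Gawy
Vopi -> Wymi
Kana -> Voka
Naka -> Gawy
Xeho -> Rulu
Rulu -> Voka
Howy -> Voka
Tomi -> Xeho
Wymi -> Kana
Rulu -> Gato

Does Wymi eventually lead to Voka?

There is a causal chain: Wymi → Kana → Voka.

Yes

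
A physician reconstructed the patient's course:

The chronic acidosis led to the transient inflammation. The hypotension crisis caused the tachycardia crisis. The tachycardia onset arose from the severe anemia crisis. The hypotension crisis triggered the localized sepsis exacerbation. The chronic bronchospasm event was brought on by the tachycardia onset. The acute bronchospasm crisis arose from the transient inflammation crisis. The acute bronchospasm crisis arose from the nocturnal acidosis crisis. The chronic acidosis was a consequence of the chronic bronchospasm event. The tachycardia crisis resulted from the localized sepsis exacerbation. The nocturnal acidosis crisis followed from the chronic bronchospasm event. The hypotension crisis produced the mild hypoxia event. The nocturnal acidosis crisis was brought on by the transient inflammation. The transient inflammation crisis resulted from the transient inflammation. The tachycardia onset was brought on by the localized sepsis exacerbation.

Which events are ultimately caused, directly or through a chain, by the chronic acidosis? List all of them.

the acute bronchospasm crisis, the nocturnal acidosis crisis, the transient inflammation, the transient inflammation crisis

Direct effects: the transient inflammation.
2 steps out: the transient inflammation crisis, the nocturnal acidosis crisis.
3 steps out: the acute bronchospasm crisis.
Not reachable from it: the severe anemia crisis, the hypotension crisis, the localized sepsis exacerbation, the tachycardia onset, the mild hypoxia event, the tachycardia crisis, the chronic bronchospasm event.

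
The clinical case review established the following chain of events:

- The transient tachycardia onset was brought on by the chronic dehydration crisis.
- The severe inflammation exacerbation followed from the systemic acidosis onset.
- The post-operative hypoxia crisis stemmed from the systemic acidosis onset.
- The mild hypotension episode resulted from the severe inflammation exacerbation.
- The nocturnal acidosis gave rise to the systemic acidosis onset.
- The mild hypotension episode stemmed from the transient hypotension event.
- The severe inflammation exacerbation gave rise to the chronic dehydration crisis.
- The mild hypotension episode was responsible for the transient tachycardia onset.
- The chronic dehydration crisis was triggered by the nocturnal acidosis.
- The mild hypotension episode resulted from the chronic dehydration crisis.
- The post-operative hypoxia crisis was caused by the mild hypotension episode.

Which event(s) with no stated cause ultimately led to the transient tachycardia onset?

the nocturnal acidosis, the transient hypotension event

Tracing upstream from the transient tachycardia onset: the transient tachycardia onset ← the chronic dehydration crisis ← the nocturnal acidosis.
A separate upstream branch: the transient tachycardia onset ← the mild hypotension episode ← the transient hypotension event.
Each of those chain origins has no stated cause.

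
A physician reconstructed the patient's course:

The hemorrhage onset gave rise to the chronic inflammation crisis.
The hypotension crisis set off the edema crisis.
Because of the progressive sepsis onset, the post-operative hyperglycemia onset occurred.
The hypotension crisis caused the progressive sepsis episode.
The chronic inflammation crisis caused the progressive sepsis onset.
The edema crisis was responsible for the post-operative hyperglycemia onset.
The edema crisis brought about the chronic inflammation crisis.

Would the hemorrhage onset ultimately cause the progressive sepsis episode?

The hemorrhage onset leads to the chronic inflammation crisis, the progressive sepsis onset, the post-operative hyperglycemia onset; the progressive sepsis episode is not among them.

No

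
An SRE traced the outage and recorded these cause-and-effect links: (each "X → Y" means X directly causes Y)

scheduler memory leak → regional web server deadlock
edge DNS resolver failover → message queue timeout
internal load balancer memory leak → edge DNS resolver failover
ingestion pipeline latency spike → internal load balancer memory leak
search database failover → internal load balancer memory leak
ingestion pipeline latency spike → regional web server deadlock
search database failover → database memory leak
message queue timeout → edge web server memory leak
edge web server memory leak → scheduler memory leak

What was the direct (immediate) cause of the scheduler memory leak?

Upstream contributors include the ingestion pipeline latency spike, the search database failover, the internal load balancer memory leak, the edge DNS resolver failover, the message queue timeout, but only the edge web server memory leak feeds directly into the scheduler memory leak.

the edge web server memory leak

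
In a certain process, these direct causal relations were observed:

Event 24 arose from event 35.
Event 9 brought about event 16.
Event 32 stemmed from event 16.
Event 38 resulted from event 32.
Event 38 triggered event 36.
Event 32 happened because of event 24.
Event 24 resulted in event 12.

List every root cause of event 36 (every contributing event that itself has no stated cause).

Tracing upstream from event 36: event 36 ← event 38 ← event 32 ← event 24 ← event 35.
A separate upstream branch: event 36 ← event 38 ← event 32 ← event 16 ← event 9.
Each of those chain origins has no stated cause.

event 35, event 9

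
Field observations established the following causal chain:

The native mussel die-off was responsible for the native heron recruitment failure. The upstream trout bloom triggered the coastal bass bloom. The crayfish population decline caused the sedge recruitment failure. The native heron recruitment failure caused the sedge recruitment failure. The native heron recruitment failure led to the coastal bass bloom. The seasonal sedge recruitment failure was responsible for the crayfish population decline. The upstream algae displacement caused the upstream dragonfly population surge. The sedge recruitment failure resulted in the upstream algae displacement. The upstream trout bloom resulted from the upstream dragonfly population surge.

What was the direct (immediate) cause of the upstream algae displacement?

Upstream contributors include the seasonal sedge recruitment failure, the crayfish population decline, the native mussel die-off, the native heron recruitment failure, but only the sedge recruitment failure feeds directly into the upstream algae displacement.

the sedge recruitment failure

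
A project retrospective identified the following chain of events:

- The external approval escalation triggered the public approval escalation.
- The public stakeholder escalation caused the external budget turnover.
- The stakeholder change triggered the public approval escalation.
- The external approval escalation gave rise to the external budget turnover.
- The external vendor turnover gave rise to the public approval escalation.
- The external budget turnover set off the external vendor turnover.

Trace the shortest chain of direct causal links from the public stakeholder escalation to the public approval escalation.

the public stakeholder escalation → the external budget turnover
the external budget turnover → the external vendor turnover
the external vendor turnover → the public approval escalation
Length: 3 steps.

the public stakeholder escalation → the external budget turnover → the external vendor turnover → the public approval escalation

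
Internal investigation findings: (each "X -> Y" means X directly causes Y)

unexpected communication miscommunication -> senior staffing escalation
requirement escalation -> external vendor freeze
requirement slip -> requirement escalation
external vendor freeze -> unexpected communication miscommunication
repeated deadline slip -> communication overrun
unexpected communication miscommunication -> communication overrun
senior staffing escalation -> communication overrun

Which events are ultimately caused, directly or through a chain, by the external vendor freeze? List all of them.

the communication overrun, the senior staffing escalation, the unexpected communication miscommunication

Direct effects: the unexpected communication miscommunication.
2 steps out: the senior staffing escalation, the communication overrun.
Not reachable from it: the requirement slip, the requirement escalation, the repeated deadline slip.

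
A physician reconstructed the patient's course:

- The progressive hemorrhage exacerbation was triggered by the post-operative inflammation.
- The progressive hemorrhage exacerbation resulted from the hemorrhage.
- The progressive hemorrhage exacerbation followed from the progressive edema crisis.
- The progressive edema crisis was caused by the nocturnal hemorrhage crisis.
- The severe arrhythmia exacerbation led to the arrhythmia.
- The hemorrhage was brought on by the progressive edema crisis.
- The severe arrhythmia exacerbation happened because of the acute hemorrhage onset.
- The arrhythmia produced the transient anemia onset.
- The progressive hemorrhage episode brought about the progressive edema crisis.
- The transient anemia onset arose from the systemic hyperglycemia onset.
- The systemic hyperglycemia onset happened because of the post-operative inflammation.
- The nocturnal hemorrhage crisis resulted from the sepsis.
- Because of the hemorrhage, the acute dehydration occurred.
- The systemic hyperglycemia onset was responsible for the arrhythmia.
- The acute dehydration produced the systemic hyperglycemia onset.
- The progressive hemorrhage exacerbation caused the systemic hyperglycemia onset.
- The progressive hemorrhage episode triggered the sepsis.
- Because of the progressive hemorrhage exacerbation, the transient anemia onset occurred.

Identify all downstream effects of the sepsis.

the acute dehydration, the arrhythmia, the hemorrhage, the nocturnal hemorrhage crisis, the progressive edema crisis, the progressive hemorrhage exacerbation, the systemic hyperglycemia onset, the transient anemia onset

Direct effects: the nocturnal hemorrhage crisis.
2 steps out: the progressive edema crisis.
3 steps out: the hemorrhage, the progressive hemorrhage exacerbation.
4 steps out: the acute dehydration, the systemic hyperglycemia onset, the transient anemia onset.
5 steps out: the arrhythmia.
Not reachable from it: the progressive hemorrhage episode, the acute hemorrhage onset, the post-operative inflammation, the severe arrhythmia exacerbation.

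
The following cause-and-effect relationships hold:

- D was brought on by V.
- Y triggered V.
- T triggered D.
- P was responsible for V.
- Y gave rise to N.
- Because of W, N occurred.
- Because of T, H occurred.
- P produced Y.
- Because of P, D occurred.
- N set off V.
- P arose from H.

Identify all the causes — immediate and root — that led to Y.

H, P, T

Immediate cause of Y: P.
Further upstream: T, H.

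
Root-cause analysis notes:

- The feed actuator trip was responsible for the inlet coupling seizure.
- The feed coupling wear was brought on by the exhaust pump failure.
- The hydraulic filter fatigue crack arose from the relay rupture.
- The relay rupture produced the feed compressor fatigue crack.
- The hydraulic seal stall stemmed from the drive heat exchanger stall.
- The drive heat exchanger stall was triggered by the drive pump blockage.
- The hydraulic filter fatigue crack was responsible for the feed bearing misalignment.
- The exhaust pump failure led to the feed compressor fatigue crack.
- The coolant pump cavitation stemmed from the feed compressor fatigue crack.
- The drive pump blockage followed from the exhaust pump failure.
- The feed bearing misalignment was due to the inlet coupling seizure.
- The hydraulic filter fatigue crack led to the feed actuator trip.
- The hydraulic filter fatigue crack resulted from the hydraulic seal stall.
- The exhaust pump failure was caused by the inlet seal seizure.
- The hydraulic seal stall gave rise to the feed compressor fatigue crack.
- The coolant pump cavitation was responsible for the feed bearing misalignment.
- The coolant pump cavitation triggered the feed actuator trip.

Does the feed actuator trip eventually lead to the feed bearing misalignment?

There is a causal chain: the feed actuator trip → the inlet coupling seizure → the feed bearing misalignment.

Yes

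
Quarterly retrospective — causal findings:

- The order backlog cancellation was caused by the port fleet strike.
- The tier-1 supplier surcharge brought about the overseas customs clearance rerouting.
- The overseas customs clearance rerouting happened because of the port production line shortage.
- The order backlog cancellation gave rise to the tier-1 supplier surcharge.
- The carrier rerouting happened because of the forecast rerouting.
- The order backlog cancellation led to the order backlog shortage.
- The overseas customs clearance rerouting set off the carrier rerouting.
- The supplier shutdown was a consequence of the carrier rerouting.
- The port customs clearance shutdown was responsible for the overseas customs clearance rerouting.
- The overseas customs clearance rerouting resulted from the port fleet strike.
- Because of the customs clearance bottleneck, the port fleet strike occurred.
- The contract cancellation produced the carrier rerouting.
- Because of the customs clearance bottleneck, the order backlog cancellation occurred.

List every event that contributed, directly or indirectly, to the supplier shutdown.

the carrier rerouting, the contract cancellation, the customs clearance bottleneck, the forecast rerouting, the order backlog cancellation, the overseas customs clearance rerouting, the port customs clearance shutdown, the port fleet strike, the port production line shortage, the tier-1 supplier surcharge

Immediate cause of the supplier shutdown: the carrier rerouting.
Further upstream: the port production line shortage, the customs clearance bottleneck, the contract cancellation, the port fleet strike, the forecast rerouting, the port customs clearance shutdown, the order backlog cancellation, the tier-1 supplier surcharge, the overseas customs clearance rerouting.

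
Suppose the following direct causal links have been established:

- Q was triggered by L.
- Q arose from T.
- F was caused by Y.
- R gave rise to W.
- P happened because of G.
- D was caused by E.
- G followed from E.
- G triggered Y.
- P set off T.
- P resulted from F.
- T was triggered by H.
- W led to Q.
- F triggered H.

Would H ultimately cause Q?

Yes

There is a causal chain: H → T → Q.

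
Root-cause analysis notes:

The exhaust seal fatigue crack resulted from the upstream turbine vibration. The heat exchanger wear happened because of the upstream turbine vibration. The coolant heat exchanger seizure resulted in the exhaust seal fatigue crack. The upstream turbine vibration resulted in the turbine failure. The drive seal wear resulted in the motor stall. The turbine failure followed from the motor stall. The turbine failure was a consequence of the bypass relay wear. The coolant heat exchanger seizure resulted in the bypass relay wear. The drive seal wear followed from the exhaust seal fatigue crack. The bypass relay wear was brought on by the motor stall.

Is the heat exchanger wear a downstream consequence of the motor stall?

No

The motor stall leads to the bypass relay wear, the turbine failure; the heat exchanger wear is not among them.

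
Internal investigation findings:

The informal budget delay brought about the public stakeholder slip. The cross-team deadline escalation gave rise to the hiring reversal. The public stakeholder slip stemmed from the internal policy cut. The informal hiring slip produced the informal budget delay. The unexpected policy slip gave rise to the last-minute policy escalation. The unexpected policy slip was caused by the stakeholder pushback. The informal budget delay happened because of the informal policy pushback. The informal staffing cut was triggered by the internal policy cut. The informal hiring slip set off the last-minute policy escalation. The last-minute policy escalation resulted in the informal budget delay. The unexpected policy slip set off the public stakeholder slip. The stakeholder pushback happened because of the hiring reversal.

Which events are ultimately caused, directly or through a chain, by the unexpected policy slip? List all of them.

Direct effects: the last-minute policy escalation, the public stakeholder slip.
2 steps out: the informal budget delay.
Not reachable from it: the cross-team deadline escalation, the informal hiring slip, the internal policy cut, the hiring reversal, the stakeholder pushback, the informal staffing cut, the informal policy pushback.

the informal budget delay, the last-minute policy escalation, the public stakeholder slip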